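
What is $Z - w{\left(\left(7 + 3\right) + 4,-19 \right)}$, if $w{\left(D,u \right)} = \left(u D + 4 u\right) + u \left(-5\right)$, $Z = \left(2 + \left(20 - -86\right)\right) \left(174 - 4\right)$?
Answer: $18607$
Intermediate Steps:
$Z = 18360$ ($Z = \left(2 + \left(20 + 86\right)\right) 170 = \left(2 + 106\right) 170 = 108 \cdot 170 = 18360$)
$w{\left(D,u \right)} = - u + D u$ ($w{\left(D,u \right)} = \left(D u + 4 u\right) - 5 u = \left(4 u + D u\right) - 5 u = - u + D u$)
$Z - w{\left(\left(7 + 3\right) + 4,-19 \right)} = 18360 - - 19 \left(-1 + \left(\left(7 + 3\right) + 4\right)\right) = 18360 - - 19 \left(-1 + \left(10 + 4\right)\right) = 18360 - - 19 \left(-1 + 14\right) = 18360 - \left(-19\right) 13 = 18360 - -247 = 18360 + 247 = 18607$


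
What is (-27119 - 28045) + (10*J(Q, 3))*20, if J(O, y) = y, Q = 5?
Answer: -54564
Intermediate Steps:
(-27119 - 28045) + (10*J(Q, 3))*20 = (-27119 - 28045) + (10*3)*20 = -55164 + 30*20 = -55164 + 600 = -54564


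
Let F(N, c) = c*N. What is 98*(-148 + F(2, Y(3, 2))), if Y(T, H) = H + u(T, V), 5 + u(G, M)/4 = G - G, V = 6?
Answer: -18032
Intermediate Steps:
u(G, M) = -20 (u(G, M) = -20 + 4*(G - G) = -20 + 4*0 = -20 + 0 = -20)
Y(T, H) = -20 + H (Y(T, H) = H - 20 = -20 + H)
F(N, c) = N*c
98*(-148 + F(2, Y(3, 2))) = 98*(-148 + 2*(-20 + 2)) = 98*(-148 + 2*(-18)) = 98*(-148 - 36) = 98*(-184) = -18032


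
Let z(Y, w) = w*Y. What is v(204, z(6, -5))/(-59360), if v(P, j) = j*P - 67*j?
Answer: 411/5936 ≈ 0.069239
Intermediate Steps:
z(Y, w) = Y*w
v(P, j) = -67*j + P*j (v(P, j) = P*j - 67*j = -67*j + P*j)
v(204, z(6, -5))/(-59360) = ((6*(-5))*(-67 + 204))/(-59360) = -30*137*(-1/59360) = -4110*(-1/59360) = 411/5936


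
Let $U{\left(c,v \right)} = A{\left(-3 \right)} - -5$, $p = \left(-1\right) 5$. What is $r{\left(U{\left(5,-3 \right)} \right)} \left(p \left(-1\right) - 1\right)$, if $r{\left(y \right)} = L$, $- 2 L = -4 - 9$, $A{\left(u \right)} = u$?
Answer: $26$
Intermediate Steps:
$p = -5$
$L = \frac{13}{2}$ ($L = - \frac{-4 - 9}{2} = \left(- \frac{1}{2}\right) \left(-13\right) = \frac{13}{2} \approx 6.5$)
$U{\left(c,v \right)} = 2$ ($U{\left(c,v \right)} = -3 - -5 = -3 + 5 = 2$)
$r{\left(y \right)} = \frac{13}{2}$
$r{\left(U{\left(5,-3 \right)} \right)} \left(p \left(-1\right) - 1\right) = \frac{13 \left(\left(-5\right) \left(-1\right) - 1\right)}{2} = \frac{13 \left(5 - 1\right)}{2} = \frac{13}{2} \cdot 4 = 26$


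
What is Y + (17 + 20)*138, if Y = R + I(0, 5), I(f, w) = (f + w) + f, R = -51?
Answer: 5060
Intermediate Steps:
I(f, w) = w + 2*f
Y = -46 (Y = -51 + (5 + 2*0) = -51 + (5 + 0) = -51 + 5 = -46)
Y + (17 + 20)*138 = -46 + (17 + 20)*138 = -46 + 37*138 = -46 + 5106 = 5060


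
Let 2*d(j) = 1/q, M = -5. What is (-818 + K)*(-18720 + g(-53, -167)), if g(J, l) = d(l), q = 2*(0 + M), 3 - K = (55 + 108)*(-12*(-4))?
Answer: 3234450239/20 ≈ 1.6172e+8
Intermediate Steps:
K = -7821 (K = 3 - (55 + 108)*(-12*(-4)) = 3 - 163*48 = 3 - 1*7824 = 3 - 7824 = -7821)
q = -10 (q = 2*(0 - 5) = 2*(-5) = -10)
d(j) = -1/20 (d(j) = (1/2)/(-10) = (1/2)*(-1/10) = -1/20)
g(J, l) = -1/20
(-818 + K)*(-18720 + g(-53, -167)) = (-818 - 7821)*(-18720 - 1/20) = -8639*(-374401/20) = 3234450239/20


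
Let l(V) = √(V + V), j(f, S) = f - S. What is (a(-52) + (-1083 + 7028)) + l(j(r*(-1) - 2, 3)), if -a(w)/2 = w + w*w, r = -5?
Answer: 641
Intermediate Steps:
a(w) = -2*w - 2*w² (a(w) = -2*(w + w*w) = -2*(w + w²) = -2*w - 2*w²)
l(V) = √2*√V (l(V) = √(2*V) = √2*√V)
(a(-52) + (-1083 + 7028)) + l(j(r*(-1) - 2, 3)) = (-2*(-52)*(1 - 52) + (-1083 + 7028)) + √2*√((-5*(-1) - 2) - 1*3) = (-2*(-52)*(-51) + 5945) + √2*√((5 - 2) - 3) = (-5304 + 5945) + √2*√(3 - 3) = 641 + √2*√0 = 641 + √2*0 = 641 + 0 = 641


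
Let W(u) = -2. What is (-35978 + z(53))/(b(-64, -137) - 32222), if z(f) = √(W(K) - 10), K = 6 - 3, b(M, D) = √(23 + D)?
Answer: (35978 - 2*I*√3)/(32222 - I*√114) ≈ 1.1166 + 0.00026248*I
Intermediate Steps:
K = 3
z(f) = 2*I*√3 (z(f) = √(-2 - 10) = √(-12) = 2*I*√3)
(-35978 + z(53))/(b(-64, -137) - 32222) = (-35978 + 2*I*√3)/(√(23 - 137) - 32222) = (-35978 + 2*I*√3)/(√(-114) - 32222) = (-35978 + 2*I*√3)/(I*√114 - 32222) = (-35978 + 2*I*√3)/(-32222 + I*√114)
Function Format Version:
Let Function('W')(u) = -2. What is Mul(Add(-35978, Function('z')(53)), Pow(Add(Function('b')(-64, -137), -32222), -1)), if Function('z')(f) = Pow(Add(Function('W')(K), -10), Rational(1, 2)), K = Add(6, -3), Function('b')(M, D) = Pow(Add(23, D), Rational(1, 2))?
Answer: Mul(Pow(Add(32222, Mul(-1, I, Pow(114, Rational(1, 2)))), -1), Add(35978, Mul(-2, I, Pow(3, Rational(1, 2))))) ≈ Add(1.1166, Mul(0.00026248, I))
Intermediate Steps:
K = 3
Function('z')(f) = Mul(2, I, Pow(3, Rational(1, 2))) (Function('z')(f) = Pow(Add(-2, -10), Rational(1, 2)) = Pow(-12, Rational(1, 2)) = Mul(2, I, Pow(3, Rational(1, 2))))
Mul(Add(-35978, Function('z')(53)), Pow(Add(Function('b')(-64, -137), -32222), -1)) = Mul(Add(-35978, Mul(2, I, Pow(3, Rational(1, 2)))), Pow(Add(Pow(Add(23, -137), Rational(1, 2)), -32222), -1)) = Mul(Add(-35978, Mul(2, I, Pow(3, Rational(1, 2)))), Pow(Add(Pow(-114, Rational(1, 2)), -32222), -1)) = Mul(Add(-35978, Mul(2, I, Pow(3, Rational(1, 2)))), Pow(Add(Mul(I, Pow(114, Rational(1, 2))), -32222), -1)) = Mul(Add(-35978, Mul(2, I, Pow(3, Rational(1, 2)))), Pow(Add(-32222, Mul(I, Pow(114, Rational(1, 2)))), -1)) = Mul(Pow(Add(-32222, Mul(I, Pow(114, Rational(1, 2)))), -1), Add(-35978, Mul(2, I, Pow(3, Rational(1, 2)))))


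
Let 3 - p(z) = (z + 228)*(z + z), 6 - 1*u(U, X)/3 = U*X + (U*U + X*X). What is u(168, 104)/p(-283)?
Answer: 169518/31127 ≈ 5.4460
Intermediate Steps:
u(U, X) = 18 - 3*U² - 3*X² - 3*U*X (u(U, X) = 18 - 3*(U*X + (U*U + X*X)) = 18 - 3*(U*X + (U² + X²)) = 18 - 3*(U² + X² + U*X) = 18 + (-3*U² - 3*X² - 3*U*X) = 18 - 3*U² - 3*X² - 3*U*X)
p(z) = 3 - 2*z*(228 + z) (p(z) = 3 - (z + 228)*(z + z) = 3 - (228 + z)*2*z = 3 - 2*z*(228 + z))
u(168, 104)/p(-283) = (18 - 3*168² - 3*104² - 3*168*104)/(3 - 456*(-283) - 2*(-283)²) = (18 - 3*28224 - 3*10816 - 52416)/(3 + 129048 - 2*80089) = (18 - 84672 - 32448 - 52416)/(3 + 129048 - 160178) = -169518/(-31127) = -169518*(-1/31127) = 169518/31127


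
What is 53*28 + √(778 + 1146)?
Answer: 1484 + 2*√481 ≈ 1527.9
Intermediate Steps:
53*28 + √(778 + 1146) = 1484 + √1924 = 1484 + 2*√481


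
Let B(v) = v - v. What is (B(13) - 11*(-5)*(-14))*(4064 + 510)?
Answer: -3521980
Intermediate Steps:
B(v) = 0
(B(13) - 11*(-5)*(-14))*(4064 + 510) = (0 - 11*(-5)*(-14))*(4064 + 510) = (0 + 55*(-14))*4574 = (0 - 770)*4574 = -770*4574 = -3521980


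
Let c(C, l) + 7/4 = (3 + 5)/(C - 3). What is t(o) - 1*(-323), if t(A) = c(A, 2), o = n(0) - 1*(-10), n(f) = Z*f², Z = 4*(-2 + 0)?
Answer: 9027/28 ≈ 322.39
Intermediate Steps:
Z = -8 (Z = 4*(-2) = -8)
n(f) = -8*f²
o = 10 (o = -8*0² - 1*(-10) = -8*0 + 10 = 0 + 10 = 10)
c(C, l) = -7/4 + 8/(-3 + C) (c(C, l) = -7/4 + (3 + 5)/(C - 3) = -7/4 + 8/(-3 + C))
t(A) = (53 - 7*A)/(4*(-3 + A))
t(o) - 1*(-323) = (53 - 7*10)/(4*(-3 + 10)) - 1*(-323) = (¼)*(53 - 70)/7 + 323 = (¼)*(⅐)*(-17) + 323 = -17/28 + 323 = 9027/28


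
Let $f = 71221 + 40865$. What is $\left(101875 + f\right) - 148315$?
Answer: $65646$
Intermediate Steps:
$f = 112086$
$\left(101875 + f\right) - 148315 = \left(101875 + 112086\right) - 148315 = 213961 - 148315 = 65646$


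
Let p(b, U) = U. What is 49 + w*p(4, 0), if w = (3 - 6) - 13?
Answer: 49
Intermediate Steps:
w = -16 (w = -3 - 13 = -16)
49 + w*p(4, 0) = 49 - 16*0 = 49 + 0 = 49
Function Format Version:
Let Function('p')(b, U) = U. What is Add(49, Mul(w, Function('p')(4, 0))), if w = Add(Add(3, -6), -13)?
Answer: 49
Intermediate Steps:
w = -16 (w = Add(-3, -13) = -16)
Add(49, Mul(w, Function('p')(4, 0))) = Add(49, Mul(-16, 0)) = Add(49, 0) = 49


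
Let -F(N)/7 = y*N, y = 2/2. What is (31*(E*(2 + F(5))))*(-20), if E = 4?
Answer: 81840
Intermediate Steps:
y = 1 (y = 2*(1/2) = 1)
F(N) = -7*N
(31*(E*(2 + F(5))))*(-20) = (31*(4*(2 - 7*5)))*(-20) = (31*(4*(2 - 35)))*(-20) = (31*(4*(-33)))*(-20) = (31*(-132))*(-20) = -4092*(-20) = 81840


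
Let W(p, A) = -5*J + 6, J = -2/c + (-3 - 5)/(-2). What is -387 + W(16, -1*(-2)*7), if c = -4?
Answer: -807/2 ≈ -403.50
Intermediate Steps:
J = 9/2 (J = -2/(-4) + (-3 - 5)/(-2) = -2*(-1/4) - 8*(-1/2) = 1/2 + 4 = 9/2 ≈ 4.5000)
W(p, A) = -33/2 (W(p, A) = -5*9/2 + 6 = -45/2 + 6 = -33/2)
-387 + W(16, -1*(-2)*7) = -387 - 33/2 = -807/2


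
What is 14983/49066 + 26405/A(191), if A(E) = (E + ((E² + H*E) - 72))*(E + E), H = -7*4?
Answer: 90083298621/292881430712 ≈ 0.30758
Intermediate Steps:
H = -28
A(E) = 2*E*(-72 + E² - 27*E) (A(E) = (E + ((E² - 28*E) - 72))*(E + E) = (E + (-72 + E² - 28*E))*(2*E) = (-72 + E² - 27*E)*(2*E) = 2*E*(-72 + E² - 27*E))
14983/49066 + 26405/A(191) = 14983/49066 + 26405/((2*191*(-72 + 191² - 27*191))) = 14983*(1/49066) + 26405/((2*191*(-72 + 36481 - 5157))) = 14983/49066 + 26405/((2*191*31252)) = 14983/49066 + 26405/11938264 = 90083298621/292881430712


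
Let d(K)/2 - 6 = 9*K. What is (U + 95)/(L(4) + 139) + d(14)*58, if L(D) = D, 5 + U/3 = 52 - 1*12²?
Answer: 2189420/143 ≈ 15311.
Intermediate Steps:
U = -291 (U = -15 + 3*(52 - 1*12²) = -15 + 3*(52 - 1*144) = -15 + 3*(52 - 144) = -15 + 3*(-92) = -15 - 276 = -291)
d(K) = 12 + 18*K (d(K) = 12 + 2*(9*K) = 12 + 18*K)
(U + 95)/(L(4) + 139) + d(14)*58 = (-291 + 95)/(4 + 139) + (12 + 18*14)*58 = -196/143 + (12 + 252)*58 = -196*1/143 + 264*58 = -196/143 + 15312 = 2189420/143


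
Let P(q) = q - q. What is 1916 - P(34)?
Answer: 1916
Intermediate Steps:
P(q) = 0
1916 - P(34) = 1916 - 1*0 = 1916 + 0 = 1916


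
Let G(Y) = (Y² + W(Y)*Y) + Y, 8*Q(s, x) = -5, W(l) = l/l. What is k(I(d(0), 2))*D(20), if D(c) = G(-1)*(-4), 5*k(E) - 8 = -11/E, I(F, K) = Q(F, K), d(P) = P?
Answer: 512/25 ≈ 20.480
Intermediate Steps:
W(l) = 1
Q(s, x) = -5/8 (Q(s, x) = (⅛)*(-5) = -5/8)
I(F, K) = -5/8
k(E) = 8/5 - 11/(5*E) (k(E) = 8/5 + (-11/E)/5 = 8/5 - 11/(5*E))
G(Y) = Y² + 2*Y (G(Y) = (Y² + 1*Y) + Y = (Y² + Y) + Y = (Y + Y²) + Y = Y² + 2*Y)
D(c) = 4 (D(c) = -(2 - 1)*(-4) = -1*1*(-4) = -1*(-4) = 4)
k(I(d(0), 2))*D(20) = ((-11 + 8*(-5/8))/(5*(-5/8)))*4 = ((⅕)*(-8/5)*(-11 - 5))*4 = ((⅕)*(-8/5)*(-16))*4 = (128/25)*4 = 512/25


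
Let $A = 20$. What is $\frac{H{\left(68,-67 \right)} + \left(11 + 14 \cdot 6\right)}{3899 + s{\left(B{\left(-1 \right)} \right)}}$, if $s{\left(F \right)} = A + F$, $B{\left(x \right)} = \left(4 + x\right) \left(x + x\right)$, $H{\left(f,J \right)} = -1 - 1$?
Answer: $\frac{93}{3913} \approx 0.023767$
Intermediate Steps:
$H{\left(f,J \right)} = -2$
$B{\left(x \right)} = 2 x \left(4 + x\right)$ ($B{\left(x \right)} = \left(4 + x\right) 2 x = 2 x \left(4 + x\right)$)
$s{\left(F \right)} = 20 + F$
$\frac{H{\left(68,-67 \right)} + \left(11 + 14 \cdot 6\right)}{3899 + s{\left(B{\left(-1 \right)} \right)}} = \frac{-2 + \left(11 + 14 \cdot 6\right)}{3899 + \left(20 + 2 \left(-1\right) \left(4 - 1\right)\right)} = \frac{-2 + \left(11 + 84\right)}{3899 + \left(20 + 2 \left(-1\right) 3\right)} = \frac{-2 + 95}{3899 + \left(20 - 6\right)} = \frac{93}{3899 + 14} = \frac{93}{3913}$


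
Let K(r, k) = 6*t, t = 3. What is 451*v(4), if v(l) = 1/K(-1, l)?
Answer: 451/18 ≈ 25.056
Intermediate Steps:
K(r, k) = 18 (K(r, k) = 6*3 = 18)
v(l) = 1/18
451*v(4) = 451*(1/18) = 451/18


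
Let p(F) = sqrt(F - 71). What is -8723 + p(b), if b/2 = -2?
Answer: -8723 + 5*I*sqrt(3) ≈ -8723.0 + 8.6602*I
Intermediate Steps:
b = -4 (b = 2*(-2) = -4)
p(F) = sqrt(-71 + F)
-8723 + p(b) = -8723 + sqrt(-71 - 4) = -8723 + sqrt(-75) = -8723 + 5*I*sqrt(3)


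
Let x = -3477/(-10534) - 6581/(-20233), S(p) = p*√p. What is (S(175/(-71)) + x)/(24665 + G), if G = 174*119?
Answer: 139674395/9670121860562 - 875*I*√497/228715211 ≈ 1.4444e-5 - 8.5289e-5*I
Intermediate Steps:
S(p) = p^(3/2)
G = 20706
x = 139674395/213134422 (x = -3477*(-1/10534) - 6581*(-1/20233) = 3477/10534 + 6581/20233 = 139674395/213134422 ≈ 0.65533)
(S(175/(-71)) + x)/(24665 + G) = ((175/(-71))^(3/2) + 139674395/213134422)/(24665 + 20706) = ((175*(-1/71))^(3/2) + 139674395/213134422)/45371 = ((-175/71)^(3/2) + 139674395/213134422)*(1/45371) = (-875*I*√497/5041 + 139674395/213134422)*(1/45371) = (139674395/213134422 - 875*I*√497/5041)*(1/45371) = 139674395/9670121860562 - 875*I*√497/228715211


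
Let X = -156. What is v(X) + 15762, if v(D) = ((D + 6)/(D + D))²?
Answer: 42621073/2704 ≈ 15762.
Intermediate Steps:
v(D) = (6 + D)²/(4*D²) (v(D) = ((6 + D)/((2*D)))² = ((6 + D)*(1/(2*D)))² = ((6 + D)/(2*D))² = (6 + D)²/(4*D²))
v(X) + 15762 = (¼)*(6 - 156)²/(-156)² + 15762 = (¼)*(1/24336)*(-150)² + 15762 = (¼)*(1/24336)*22500 + 15762 = 625/2704 + 15762 = 42621073/2704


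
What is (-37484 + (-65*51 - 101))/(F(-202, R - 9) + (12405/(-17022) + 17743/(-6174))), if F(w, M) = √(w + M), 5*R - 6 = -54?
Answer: 56506694259245139000/89576701763693003 + 3137005199743524900*I*√5515/89576701763693003 ≈ 630.82 + 2600.7*I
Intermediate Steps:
R = -48/5 (R = 6/5 + (⅕)*(-54) = 6/5 - 54/5 = -48/5 ≈ -9.6000)
F(w, M) = √(M + w)
(-37484 + (-65*51 - 101))/(F(-202, R - 9) + (12405/(-17022) + 17743/(-6174))) = (-37484 + (-65*51 - 101))/(√((-48/5 - 9) - 202) + (12405/(-17022) + 17743/(-6174))) = (-37484 + (-3315 - 101))/(√(-93/5 - 202) + (12405*(-1/17022) + 17743*(-1/6174))) = (-37484 - 3416)/(√(-1103/5) + (-4135/5674 - 17743/6174)) = -40900/(I*√5515/5 - 31550818/8757819) = -40900/(-31550818/8757819 + I*√5515/5)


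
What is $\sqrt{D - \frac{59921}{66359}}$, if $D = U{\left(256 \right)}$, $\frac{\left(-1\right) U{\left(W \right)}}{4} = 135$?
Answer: $\frac{i \sqrt{2381875413379}}{66359} \approx 23.257 i$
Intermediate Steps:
$U{\left(W \right)} = -540$ ($U{\left(W \right)} = \left(-4\right) 135 = -540$)
$D = -540$
$\sqrt{D - \frac{59921}{66359}} = \sqrt{-540 - \frac{59921}{66359}} = \sqrt{- \frac{35893781}{66359}} = \frac{i \sqrt{2381875413379}}{66359}$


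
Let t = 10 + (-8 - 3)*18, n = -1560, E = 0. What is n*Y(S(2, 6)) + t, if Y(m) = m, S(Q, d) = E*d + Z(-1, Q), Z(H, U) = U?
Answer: -3308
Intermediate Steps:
S(Q, d) = Q (S(Q, d) = 0*d + Q = 0 + Q = Q)
t = -188 (t = 10 - 11*18 = 10 - 198 = -188)
n*Y(S(2, 6)) + t = -1560*2 - 188 = -3120 - 188 = -3308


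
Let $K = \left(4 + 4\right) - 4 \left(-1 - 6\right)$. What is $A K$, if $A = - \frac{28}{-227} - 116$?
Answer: $- \frac{946944}{227} \approx -4171.6$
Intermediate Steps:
$A = - \frac{26304}{227}$ ($A = \left(-28\right) \left(- \frac{1}{227}\right) - 116 = \frac{28}{227} - 116 = - \frac{26304}{227} \approx -115.88$)
$K = 36$ ($K = 8 - 4 \left(-1 - 6\right) = 8 - -28 = 8 + 28 = 36$)
$A K = \left(- \frac{26304}{227}\right) 36 = - \frac{946944}{227}$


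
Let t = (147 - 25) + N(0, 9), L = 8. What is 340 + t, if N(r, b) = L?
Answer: 470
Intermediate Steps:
N(r, b) = 8
t = 130 (t = (147 - 25) + 8 = 122 + 8 = 130)
340 + t = 340 + 130 = 470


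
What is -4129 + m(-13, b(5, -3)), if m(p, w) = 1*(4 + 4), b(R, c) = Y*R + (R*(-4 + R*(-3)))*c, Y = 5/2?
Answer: -4121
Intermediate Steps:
Y = 5/2 (Y = 5*(½) = 5/2 ≈ 2.5000)
b(R, c) = 5*R/2 + R*c*(-4 - 3*R) (b(R, c) = 5*R/2 + (R*(-4 + R*(-3)))*c = 5*R/2 + (R*(-4 - 3*R))*c = 5*R/2 + R*c*(-4 - 3*R))
m(p, w) = 8 (m(p, w) = 1*8 = 8)
-4129 + m(-13, b(5, -3)) = -4129 + 8 = -4121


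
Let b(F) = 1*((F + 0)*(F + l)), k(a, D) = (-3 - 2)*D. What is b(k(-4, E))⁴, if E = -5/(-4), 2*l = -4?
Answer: 463250390625/65536 ≈ 7.0686e+6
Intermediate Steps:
l = -2 (l = (½)*(-4) = -2)
E = 5/4 (E = -5*(-¼) = 5/4 ≈ 1.2500)
k(a, D) = -5*D
b(F) = F*(-2 + F) (b(F) = 1*((F + 0)*(F - 2)) = 1*(F*(-2 + F)) = F*(-2 + F))
b(k(-4, E))⁴ = ((-5*5/4)*(-2 - 5*5/4))⁴ = (-25*(-2 - 25/4)/4)⁴ = (-25/4*(-33/4))⁴ = (825/16)⁴ = 463250390625/65536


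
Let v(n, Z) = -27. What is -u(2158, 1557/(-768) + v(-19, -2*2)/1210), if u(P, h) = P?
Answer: -2158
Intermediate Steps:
-u(2158, 1557/(-768) + v(-19, -2*2)/1210) = -1*2158 = -2158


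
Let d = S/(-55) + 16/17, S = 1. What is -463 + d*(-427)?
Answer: -801406/935 ≈ -857.12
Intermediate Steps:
d = 863/935 (d = 1/(-55) + 16/17 = 1*(-1/55) + 16*(1/17) = -1/55 + 16/17 = 863/935 ≈ 0.92299)
-463 + d*(-427) = -463 + (863/935)*(-427) = -463 - 368501/935 = -801406/935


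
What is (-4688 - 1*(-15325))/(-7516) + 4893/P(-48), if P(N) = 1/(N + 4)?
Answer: -1618145309/7516 ≈ -2.1529e+5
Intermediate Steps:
P(N) = 1/(4 + N)
(-4688 - 1*(-15325))/(-7516) + 4893/P(-48) = (-4688 - 1*(-15325))/(-7516) + 4893/(1/(4 - 48)) = (-4688 + 15325)*(-1/7516) + 4893/(1/(-44)) = 10637*(-1/7516) + 4893/(-1/44) = -10637/7516 + 4893*(-44) = -10637/7516 - 215292 = -1618145309/7516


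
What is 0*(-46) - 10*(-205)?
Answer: 2050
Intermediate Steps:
0*(-46) - 10*(-205) = 0 + 2050 = 2050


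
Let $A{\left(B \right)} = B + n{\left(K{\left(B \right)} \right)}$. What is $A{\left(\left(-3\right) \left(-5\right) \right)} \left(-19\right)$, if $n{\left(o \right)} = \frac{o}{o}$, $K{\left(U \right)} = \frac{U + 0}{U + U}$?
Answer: $-304$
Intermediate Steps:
$K{\left(U \right)} = \frac{1}{2}$ ($K{\left(U \right)} = \frac{U}{2 U} = U \frac{1}{2 U} = \frac{1}{2}$)
$n{\left(o \right)} = 1$
$A{\left(B \right)} = 1 + B$ ($A{\left(B \right)} = B + 1 = 1 + B$)
$A{\left(\left(-3\right) \left(-5\right) \right)} \left(-19\right) = \left(1 - -15\right) \left(-19\right) = \left(1 + 15\right) \left(-19\right) = 16 \left(-19\right) = -304$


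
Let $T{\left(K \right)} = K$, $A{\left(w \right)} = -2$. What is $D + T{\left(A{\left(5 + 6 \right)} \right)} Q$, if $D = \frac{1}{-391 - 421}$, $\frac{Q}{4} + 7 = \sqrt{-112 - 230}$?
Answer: $\frac{45471}{812} - 24 i \sqrt{38} \approx 55.999 - 147.95 i$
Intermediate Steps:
$Q = -28 + 12 i \sqrt{38}$ ($Q = -28 + 4 \sqrt{-112 - 230} = -28 + 4 \sqrt{-342} = -28 + 4 \cdot 3 i \sqrt{38} = -28 + 12 i \sqrt{38} \approx -28.0 + 73.973 i$)
$D = - \frac{1}{812}$ ($D = \frac{1}{-812} = - \frac{1}{812} \approx -0.0012315$)
$D + T{\left(A{\left(5 + 6 \right)} \right)} Q = - \frac{1}{812} - 2 \left(-28 + 12 i \sqrt{38}\right) = - \frac{1}{812} + \left(56 - 24 i \sqrt{38}\right) = \frac{45471}{812} - 24 i \sqrt{38}$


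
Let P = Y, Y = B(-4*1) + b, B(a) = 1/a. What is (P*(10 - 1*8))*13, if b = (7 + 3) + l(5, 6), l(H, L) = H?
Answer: 767/2 ≈ 383.50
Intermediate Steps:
b = 15 (b = (7 + 3) + 5 = 10 + 5 = 15)
B(a) = 1/a
Y = 59/4 (Y = 1/(-4*1) + 15 = 1/(-4) + 15 = -¼ + 15 = 59/4 ≈ 14.750)
P = 59/4 ≈ 14.750
(P*(10 - 1*8))*13 = (59*(10 - 1*8)/4)*13 = (59*(10 - 8)/4)*13 = ((59/4)*2)*13 = (59/2)*13 = 767/2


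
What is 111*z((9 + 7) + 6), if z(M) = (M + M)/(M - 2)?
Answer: 1221/5 ≈ 244.20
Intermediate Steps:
z(M) = 2*M/(-2 + M) (z(M) = (2*M)/(-2 + M) = 2*M/(-2 + M))
111*z((9 + 7) + 6) = 111*(2*((9 + 7) + 6)/(-2 + ((9 + 7) + 6))) = 111*(2*(16 + 6)/(-2 + (16 + 6))) = 111*(2*22/(-2 + 22)) = 111*(2*22/20) = 111*(2*22*(1/20)) = 111*(11/5) = 1221/5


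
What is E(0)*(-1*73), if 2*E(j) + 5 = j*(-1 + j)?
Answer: 365/2 ≈ 182.50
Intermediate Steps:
E(j) = -5/2 + j*(-1 + j)/2 (E(j) = -5/2 + (j*(-1 + j))/2 = -5/2 + j*(-1 + j)/2)
E(0)*(-1*73) = (-5/2 + (½)*0² - ½*0)*(-1*73) = (-5/2 + (½)*0 + 0)*(-73) = (-5/2 + 0 + 0)*(-73) = -5/2*(-73) = 365/2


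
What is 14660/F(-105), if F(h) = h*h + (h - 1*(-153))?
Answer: 14660/11073 ≈ 1.3239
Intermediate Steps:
F(h) = 153 + h + h**2 (F(h) = h**2 + (h + 153) = h**2 + (153 + h) = 153 + h + h**2)
14660/F(-105) = 14660/(153 - 105 + (-105)**2) = 14660/(153 - 105 + 11025) = 14660/11073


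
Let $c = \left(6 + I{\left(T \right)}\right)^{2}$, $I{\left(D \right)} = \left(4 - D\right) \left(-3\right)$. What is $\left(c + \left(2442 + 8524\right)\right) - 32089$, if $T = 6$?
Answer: $-20979$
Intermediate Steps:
$I{\left(D \right)} = -12 + 3 D$
$c = 144$ ($c = \left(6 + \left(-12 + 3 \cdot 6\right)\right)^{2} = \left(6 + \left(-12 + 18\right)\right)^{2} = \left(6 + 6\right)^{2} = 12^{2} = 144$)
$\left(c + \left(2442 + 8524\right)\right) - 32089 = \left(144 + \left(2442 + 8524\right)\right) - 32089 = \left(144 + 10966\right) - 32089 = 11110 - 32089 = -20979$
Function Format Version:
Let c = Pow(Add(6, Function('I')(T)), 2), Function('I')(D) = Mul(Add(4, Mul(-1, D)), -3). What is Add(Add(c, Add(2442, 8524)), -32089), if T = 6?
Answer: -20979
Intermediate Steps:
Function('I')(D) = Add(-12, Mul(3, D))
c = 144 (c = Pow(Add(6, Add(-12, Mul(3, 6))), 2) = Pow(Add(6, Add(-12, 18)), 2) = Pow(Add(6, 6), 2) = Pow(12, 2) = 144)
Add(Add(c, Add(2442, 8524)), -32089) = Add(Add(144, Add(2442, 8524)), -32089) = Add(Add(144, 10966), -32089) = Add(11110, -32089) = -20979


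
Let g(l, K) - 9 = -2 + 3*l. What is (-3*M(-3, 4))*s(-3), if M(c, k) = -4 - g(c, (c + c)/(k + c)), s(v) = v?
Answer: -18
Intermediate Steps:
g(l, K) = 7 + 3*l (g(l, K) = 9 + (-2 + 3*l) = 7 + 3*l)
M(c, k) = -11 - 3*c (M(c, k) = -4 - (7 + 3*c) = -4 + (-7 - 3*c) = -11 - 3*c)
(-3*M(-3, 4))*s(-3) = -3*(-11 - 3*(-3))*(-3) = -3*(-11 + 9)*(-3) = -3*(-2)*(-3) = 6*(-3) = -18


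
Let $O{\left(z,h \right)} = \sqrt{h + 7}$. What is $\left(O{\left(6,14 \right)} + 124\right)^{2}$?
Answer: $\left(124 + \sqrt{21}\right)^{2} \approx 16533.0$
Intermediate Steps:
$O{\left(z,h \right)} = \sqrt{7 + h}$
$\left(O{\left(6,14 \right)} + 124\right)^{2} = \left(\sqrt{7 + 14} + 124\right)^{2} = \left(\sqrt{21} + 124\right)^{2} = \left(124 + \sqrt{21}\right)^{2}$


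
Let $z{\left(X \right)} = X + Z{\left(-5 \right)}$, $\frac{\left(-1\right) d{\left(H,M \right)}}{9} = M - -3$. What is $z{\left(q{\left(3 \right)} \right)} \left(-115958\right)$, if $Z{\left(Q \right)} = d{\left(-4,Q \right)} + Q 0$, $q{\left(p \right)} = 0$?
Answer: $-2087244$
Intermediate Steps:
$d{\left(H,M \right)} = -27 - 9 M$ ($d{\left(H,M \right)} = - 9 \left(M - -3\right) = - 9 \left(M + 3\right) = - 9 \left(3 + M\right) = -27 - 9 M$)
$Z{\left(Q \right)} = -27 - 9 Q$ ($Z{\left(Q \right)} = \left(-27 - 9 Q\right) + Q 0 = \left(-27 - 9 Q\right) + 0 = -27 - 9 Q$)
$z{\left(X \right)} = 18 + X$ ($z{\left(X \right)} = X - -18 = X + \left(-27 + 45\right) = X + 18 = 18 + X$)
$z{\left(q{\left(3 \right)} \right)} \left(-115958\right) = \left(18 + 0\right) \left(-115958\right) = 18 \left(-115958\right) = -2087244$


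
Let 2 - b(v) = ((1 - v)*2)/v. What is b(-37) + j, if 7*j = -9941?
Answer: -366767/259 ≈ -1416.1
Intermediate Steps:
j = -9941/7 (j = (⅐)*(-9941) = -9941/7 ≈ -1420.1)
b(v) = 2 - (2 - 2*v)/v (b(v) = 2 - (1 - v)*2/v = 2 - (2 - 2*v)/v)
b(-37) + j = (4 - 2/(-37)) - 9941/7 = (4 - 2*(-1/37)) - 9941/7 = (4 + 2/37) - 9941/7 = 150/37 - 9941/7 = -366767/259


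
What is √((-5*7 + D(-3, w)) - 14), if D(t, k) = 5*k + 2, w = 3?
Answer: 4*I*√2 ≈ 5.6569*I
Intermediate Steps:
D(t, k) = 2 + 5*k
√((-5*7 + D(-3, w)) - 14) = √((-5*7 + (2 + 5*3)) - 14) = √((-35 + (2 + 15)) - 14) = √((-35 + 17) - 14) = √(-18 - 14) = √(-32) = 4*I*√2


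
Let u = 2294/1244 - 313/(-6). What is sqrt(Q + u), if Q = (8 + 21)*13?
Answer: sqrt(375190089)/933 ≈ 20.761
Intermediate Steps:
u = 50392/933 (u = 2294*(1/1244) - 313*(-1/6) = 1147/622 + 313/6 = 50392/933 ≈ 54.011)
Q = 377 (Q = 29*13 = 377)
sqrt(Q + u) = sqrt(377 + 50392/933) = sqrt(402133/933) = sqrt(375190089)/933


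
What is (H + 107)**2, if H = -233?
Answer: 15876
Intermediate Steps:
(H + 107)**2 = (-233 + 107)**2 = (-126)**2 = 15876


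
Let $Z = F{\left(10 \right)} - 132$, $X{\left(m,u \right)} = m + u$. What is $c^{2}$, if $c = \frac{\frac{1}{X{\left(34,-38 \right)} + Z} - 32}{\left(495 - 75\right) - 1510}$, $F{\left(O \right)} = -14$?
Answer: $\frac{23049601}{26732250000} \approx 0.00086224$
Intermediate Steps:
$Z = -146$ ($Z = -14 - 132 = -146$)
$c = \frac{4801}{163500}$ ($c = \frac{\frac{1}{\left(34 - 38\right) - 146} - 32}{\left(495 - 75\right) - 1510} = \frac{\frac{1}{-4 - 146} - 32}{420 - 1510} = \frac{\frac{1}{-150} - 32}{-1090} = \left(- \frac{1}{150} - 32\right) \left(- \frac{1}{1090}\right) = \left(- \frac{4801}{150}\right) \left(- \frac{1}{1090}\right) = \frac{4801}{163500} \approx 0.029364$)
$c^{2} = \left(\frac{4801}{163500}\right)^{2} = \frac{23049601}{26732250000}$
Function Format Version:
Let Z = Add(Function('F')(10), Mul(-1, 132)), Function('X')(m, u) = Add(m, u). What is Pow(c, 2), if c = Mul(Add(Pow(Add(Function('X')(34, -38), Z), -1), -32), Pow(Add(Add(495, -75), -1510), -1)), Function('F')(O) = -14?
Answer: Rational(23049601, 26732250000) ≈ 0.00086224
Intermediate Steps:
Z = -146 (Z = Add(-14, Mul(-1, 132)) = Add(-14, -132) = -146)
c = Rational(4801, 163500) (c = Mul(Add(Pow(Add(Add(34, -38), -146), -1), -32), Pow(Add(Add(495, -75), -1510), -1)) = Mul(Add(Pow(Add(-4, -146), -1), -32), Pow(Add(420, -1510), -1)) = Mul(Add(Pow(-150, -1), -32), Pow(-1090, -1)) = Mul(Add(Rational(-1, 150), -32), Rational(-1, 1090)) = Mul(Rational(-4801, 150), Rational(-1, 1090)) = Rational(4801, 163500) ≈ 0.029364)
Pow(c, 2) = Pow(Rational(4801, 163500), 2) = Rational(23049601, 26732250000)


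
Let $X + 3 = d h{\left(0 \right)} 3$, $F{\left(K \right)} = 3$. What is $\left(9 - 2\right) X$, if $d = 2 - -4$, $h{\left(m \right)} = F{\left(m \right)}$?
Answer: $357$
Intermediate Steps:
$h{\left(m \right)} = 3$
$d = 6$ ($d = 2 + 4 = 6$)
$X = 51$ ($X = -3 + 6 \cdot 3 \cdot 3 = -3 + 6 \cdot 9 = -3 + 54 = 51$)
$\left(9 - 2\right) X = \left(9 - 2\right) 51 = 7 \cdot 51 = 357$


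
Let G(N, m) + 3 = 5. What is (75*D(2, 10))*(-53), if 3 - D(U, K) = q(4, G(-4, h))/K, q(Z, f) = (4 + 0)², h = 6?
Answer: -5565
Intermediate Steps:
G(N, m) = 2 (G(N, m) = -3 + 5 = 2)
q(Z, f) = 16 (q(Z, f) = 4² = 16)
D(U, K) = 3 - 16/K
(75*D(2, 10))*(-53) = (75*(3 - 16/10))*(-53) = (75*(3 - 16*⅒))*(-53) = (75*(3 - 8/5))*(-53) = (75*(7/5))*(-53) = 105*(-53) = -5565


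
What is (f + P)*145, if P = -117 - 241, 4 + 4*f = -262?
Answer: -123105/2 ≈ -61553.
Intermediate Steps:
f = -133/2 (f = -1 + (1/4)*(-262) = -1 - 131/2 = -133/2 ≈ -66.500)
P = -358
(f + P)*145 = (-133/2 - 358)*145 = -849/2*145 = -123105/2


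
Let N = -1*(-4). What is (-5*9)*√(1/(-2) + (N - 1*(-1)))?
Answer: -135*√2/2 ≈ -95.459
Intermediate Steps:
N = 4
(-5*9)*√(1/(-2) + (N - 1*(-1))) = (-5*9)*√(1/(-2) + (4 - 1*(-1))) = -45*√(-½ + (4 + 1)) = -45*√(-½ + 5) = -135*√2/2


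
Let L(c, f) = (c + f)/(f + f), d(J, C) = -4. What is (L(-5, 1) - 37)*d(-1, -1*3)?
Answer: 156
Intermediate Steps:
L(c, f) = (c + f)/(2*f) (L(c, f) = (c + f)/((2*f)) = (c + f)*(1/(2*f)) = (c + f)/(2*f))
(L(-5, 1) - 37)*d(-1, -1*3) = ((½)*(-5 + 1)/1 - 37)*(-4) = ((½)*1*(-4) - 37)*(-4) = (-2 - 37)*(-4) = -39*(-4) = 156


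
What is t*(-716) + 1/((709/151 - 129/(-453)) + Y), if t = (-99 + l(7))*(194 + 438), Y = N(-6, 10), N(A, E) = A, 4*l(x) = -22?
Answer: 7282275465/154 ≈ 4.7287e+7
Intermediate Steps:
l(x) = -11/2 (l(x) = (1/4)*(-22) = -11/2)
Y = -6
t = -66044 (t = (-99 - 11/2)*(194 + 438) = -209/2*632 = -66044)
t*(-716) + 1/((709/151 - 129/(-453)) + Y) = -66044*(-716) + 1/((709/151 - 129/(-453)) - 6) = 47287504 + 1/((709*(1/151) - 129*(-1/453)) - 6) = 47287504 + 1/((709/151 + 43/151) - 6) = 47287504 + 1/(752/151 - 6) = 47287504 + 1/(-154/151) = 47287504 - 151/154 = 7282275465/154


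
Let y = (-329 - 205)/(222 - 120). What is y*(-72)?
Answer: 6408/17 ≈ 376.94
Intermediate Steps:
y = -89/17 (y = -534/102 = -534*1/102 = -89/17 ≈ -5.2353)
y*(-72) = -89/17*(-72) = 6408/17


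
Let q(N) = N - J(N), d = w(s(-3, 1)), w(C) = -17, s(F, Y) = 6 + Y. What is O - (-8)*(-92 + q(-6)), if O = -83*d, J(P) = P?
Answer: 675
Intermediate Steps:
d = -17
q(N) = 0 (q(N) = N - N = 0)
O = 1411 (O = -83*(-17) = 1411)
O - (-8)*(-92 + q(-6)) = 1411 - (-8)*(-92 + 0) = 1411 - (-8)*(-92) = 1411 - 1*736 = 1411 - 736 = 675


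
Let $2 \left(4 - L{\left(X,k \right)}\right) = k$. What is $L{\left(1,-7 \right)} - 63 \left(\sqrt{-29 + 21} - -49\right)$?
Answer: $- \frac{6159}{2} - 126 i \sqrt{2} \approx -3079.5 - 178.19 i$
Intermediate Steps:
$L{\left(X,k \right)} = 4 - \frac{k}{2}$
$L{\left(1,-7 \right)} - 63 \left(\sqrt{-29 + 21} - -49\right) = \left(4 - - \frac{7}{2}\right) - 63 \left(\sqrt{-29 + 21} - -49\right) = \left(4 + \frac{7}{2}\right) - 63 \left(\sqrt{-8} + 49\right) = \frac{15}{2} - 63 \left(2 i \sqrt{2} + 49\right) = \frac{15}{2} - 63 \left(49 + 2 i \sqrt{2}\right) = \frac{15}{2} - \left(3087 + 126 i \sqrt{2}\right) = - \frac{6159}{2} - 126 i \sqrt{2}$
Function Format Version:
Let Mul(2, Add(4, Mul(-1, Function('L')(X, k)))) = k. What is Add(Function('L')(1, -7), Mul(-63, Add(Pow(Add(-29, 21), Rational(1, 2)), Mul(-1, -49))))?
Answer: Add(Rational(-6159, 2), Mul(-126, I, Pow(2, Rational(1, 2)))) ≈ Add(-3079.5, Mul(-178.19, I))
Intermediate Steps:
Function('L')(X, k) = Add(4, Mul(Rational(-1, 2), k))
Add(Function('L')(1, -7), Mul(-63, Add(Pow(Add(-29, 21), Rational(1, 2)), Mul(-1, -49)))) = Add(Add(4, Mul(Rational(-1, 2), -7)), Mul(-63, Add(Pow(Add(-29, 21), Rational(1, 2)), Mul(-1, -49)))) = Add(Add(4, Rational(7, 2)), Mul(-63, Add(Pow(-8, Rational(1, 2)), 49))) = Add(Rational(15, 2), Mul(-63, Add(Mul(2, I, Pow(2, Rational(1, 2))), 49))) = Add(Rational(15, 2), Mul(-63, Add(49, Mul(2, I, Pow(2, Rational(1, 2)))))) = Add(Rational(15, 2), Add(-3087, Mul(-126, I, Pow(2, Rational(1, 2))))) = Add(Rational(-6159, 2), Mul(-126, I, Pow(2, Rational(1, 2))))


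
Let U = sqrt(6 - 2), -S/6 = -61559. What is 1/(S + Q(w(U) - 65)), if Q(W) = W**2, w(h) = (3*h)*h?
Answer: 1/372163 ≈ 2.6870e-6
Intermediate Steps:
S = 369354 (S = -6*(-61559) = 369354)
U = 2 (U = sqrt(4) = 2)
w(h) = 3*h**2
1/(S + Q(w(U) - 65)) = 1/(369354 + (3*2**2 - 65)**2) = 1/(369354 + (3*4 - 65)**2) = 1/(369354 + (12 - 65)**2) = 1/(369354 + (-53)**2) = 1/(369354 + 2809) = 1/372163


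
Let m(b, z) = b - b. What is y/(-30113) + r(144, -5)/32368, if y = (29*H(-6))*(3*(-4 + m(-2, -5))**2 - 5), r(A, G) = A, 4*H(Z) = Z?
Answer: 8110077/121837198 ≈ 0.066565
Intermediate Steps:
H(Z) = Z/4
m(b, z) = 0
y = -3741/2 (y = (29*((1/4)*(-6)))*(3*(-4 + 0)**2 - 5) = (29*(-3/2))*(3*(-4)**2 - 5) = -87*(3*16 - 5)/2 = -87*(48 - 5)/2 = -87/2*43 = -3741/2 ≈ -1870.5)
y/(-30113) + r(144, -5)/32368 = -3741/2/(-30113) + 144/32368 = -3741/2*(-1/30113) + 144*(1/32368) = 3741/60226 + 9/2023 = 8110077/121837198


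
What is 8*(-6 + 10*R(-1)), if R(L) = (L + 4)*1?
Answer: 192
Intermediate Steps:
R(L) = 4 + L (R(L) = (4 + L)*1 = 4 + L)
8*(-6 + 10*R(-1)) = 8*(-6 + 10*(4 - 1)) = 8*(-6 + 10*3) = 8*(-6 + 30) = 8*24 = 192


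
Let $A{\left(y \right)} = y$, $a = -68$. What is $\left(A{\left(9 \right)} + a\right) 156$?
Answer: $-9204$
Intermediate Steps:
$\left(A{\left(9 \right)} + a\right) 156 = \left(9 - 68\right) 156 = \left(-59\right) 156 = -9204$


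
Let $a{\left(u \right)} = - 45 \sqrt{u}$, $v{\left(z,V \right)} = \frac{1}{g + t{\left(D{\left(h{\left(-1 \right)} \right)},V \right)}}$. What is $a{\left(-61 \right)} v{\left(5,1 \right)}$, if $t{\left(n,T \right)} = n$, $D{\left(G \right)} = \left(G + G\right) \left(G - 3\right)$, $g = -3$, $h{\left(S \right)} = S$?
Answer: $- 9 i \sqrt{61} \approx - 70.292 i$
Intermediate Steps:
$D{\left(G \right)} = 2 G \left(-3 + G\right)$
$v{\left(z,V \right)} = \frac{1}{5}$ ($v{\left(z,V \right)} = \frac{1}{-3 + 2 \left(-1\right) \left(-3 - 1\right)} = \frac{1}{-3 + 2 \left(-1\right) \left(-4\right)} = \frac{1}{-3 + 8} = \frac{1}{5}$)
$a{\left(-61 \right)} v{\left(5,1 \right)} = - 45 \sqrt{-61} \cdot \frac{1}{5} = - 45 i \sqrt{61} \cdot \frac{1}{5} = - 9 i \sqrt{61}$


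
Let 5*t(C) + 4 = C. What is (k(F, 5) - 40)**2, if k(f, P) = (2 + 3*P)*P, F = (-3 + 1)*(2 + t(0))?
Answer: 2025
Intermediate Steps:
t(C) = -4/5 + C/5
F = -12/5 (F = (-3 + 1)*(2 + (-4/5 + (1/5)*0)) = -2*(2 + (-4/5 + 0)) = -2*(2 - 4/5) = -2*6/5 = -12/5 ≈ -2.4000)
k(f, P) = P*(2 + 3*P)
(k(F, 5) - 40)**2 = (5*(2 + 3*5) - 40)**2 = (5*(2 + 15) - 40)**2 = (5*17 - 40)**2 = (85 - 40)**2 = 45**2 = 2025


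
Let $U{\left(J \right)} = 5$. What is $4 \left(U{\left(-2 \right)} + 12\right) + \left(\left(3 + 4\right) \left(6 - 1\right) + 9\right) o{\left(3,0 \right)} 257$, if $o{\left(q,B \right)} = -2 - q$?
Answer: $-56472$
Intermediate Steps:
$4 \left(U{\left(-2 \right)} + 12\right) + \left(\left(3 + 4\right) \left(6 - 1\right) + 9\right) o{\left(3,0 \right)} 257 = 4 \left(5 + 12\right) + \left(\left(3 + 4\right) \left(6 - 1\right) + 9\right) \left(-2 - 3\right) 257 = 4 \cdot 17 + \left(7 \cdot 5 + 9\right) \left(-2 - 3\right) 257 = 68 + \left(35 + 9\right) \left(-5\right) 257 = 68 + 44 \left(-5\right) 257 = 68 - 56540 = -56472$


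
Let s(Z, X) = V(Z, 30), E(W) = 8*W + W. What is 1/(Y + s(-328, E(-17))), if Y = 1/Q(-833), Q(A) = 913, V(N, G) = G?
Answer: 913/27391 ≈ 0.033332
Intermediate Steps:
Y = 1/913 ≈ 0.0010953
E(W) = 9*W
s(Z, X) = 30
1/(Y + s(-328, E(-17))) = 1/(1/913 + 30) = 1/(27391/913) = 913/27391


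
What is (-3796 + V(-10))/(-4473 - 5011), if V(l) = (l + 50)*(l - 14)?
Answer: 1189/2371 ≈ 0.50148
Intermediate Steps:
V(l) = (-14 + l)*(50 + l) (V(l) = (50 + l)*(-14 + l) = (-14 + l)*(50 + l))
(-3796 + V(-10))/(-4473 - 5011) = (-3796 + (-700 + (-10)² + 36*(-10)))/(-4473 - 5011) = (-3796 + (-700 + 100 - 360))/(-9484) = (-3796 - 960)*(-1/9484) = -4756*(-1/9484) = 1189/2371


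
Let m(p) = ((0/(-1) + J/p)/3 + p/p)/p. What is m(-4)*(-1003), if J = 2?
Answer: 5015/24 ≈ 208.96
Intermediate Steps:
m(p) = (1 + 2/(3*p))/p (m(p) = ((0/(-1) + 2/p)/3 + p/p)/p = ((0*(-1) + 2/p)*(⅓) + 1)/p = ((0 + 2/p)*(⅓) + 1)/p = ((2/p)*(⅓) + 1)/p = (2/(3*p) + 1)/p = (1 + 2/(3*p))/p)
m(-4)*(-1003) = ((⅔ - 4)/(-4)²)*(-1003) = ((1/16)*(-10/3))*(-1003) = -5/24*(-1003) = 5015/24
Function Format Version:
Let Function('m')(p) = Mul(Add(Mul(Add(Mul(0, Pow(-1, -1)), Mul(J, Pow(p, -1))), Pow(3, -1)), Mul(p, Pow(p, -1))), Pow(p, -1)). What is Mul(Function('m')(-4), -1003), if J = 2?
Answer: Rational(5015, 24) ≈ 208.96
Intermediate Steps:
Function('m')(p) = Mul(Pow(p, -1), Add(1, Mul(Rational(2, 3), Pow(p, -1)))) (Function('m')(p) = Mul(Add(Mul(Add(Mul(0, Pow(-1, -1)), Mul(2, Pow(p, -1))), Pow(3, -1)), Mul(p, Pow(p, -1))), Pow(p, -1)) = Mul(Add(Mul(Add(Mul(0, -1), Mul(2, Pow(p, -1))), Rational(1, 3)), 1), Pow(p, -1)) = Mul(Add(Mul(Add(0, Mul(2, Pow(p, -1))), Rational(1, 3)), 1), Pow(p, -1)) = Mul(Add(Mul(Mul(2, Pow(p, -1)), Rational(1, 3)), 1), Pow(p, -1)) = Mul(Add(Mul(Rational(2, 3), Pow(p, -1)), 1), Pow(p, -1)) = Mul(Add(1, Mul(Rational(2, 3), Pow(p, -1))), Pow(p, -1)) = Mul(Pow(p, -1), Add(1, Mul(Rational(2, 3), Pow(p, -1)))))
Mul(Function('m')(-4), -1003) = Mul(Mul(Pow(-4, -2), Add(Rational(2, 3), -4)), -1003) = Mul(Mul(Rational(1, 16), Rational(-10, 3)), -1003) = Mul(Rational(-5, 24), -1003) = Rational(5015, 24)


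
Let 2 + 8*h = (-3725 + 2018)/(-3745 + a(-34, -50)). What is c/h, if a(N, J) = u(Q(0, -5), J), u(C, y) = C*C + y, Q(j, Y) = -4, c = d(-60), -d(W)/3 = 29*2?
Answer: 5260368/5851 ≈ 899.05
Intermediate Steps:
d(W) = -174 (d(W) = -87*2 = -3*58 = -174)
c = -174
u(C, y) = y + C**2 (u(C, y) = C**2 + y = y + C**2)
a(N, J) = 16 + J (a(N, J) = J + (-4)**2 = J + 16 = 16 + J)
h = -5851/30232 (h = -1/4 + ((-3725 + 2018)/(-3745 + (16 - 50)))/8 = -1/4 + (-1707/(-3745 - 34))/8 = -1/4 + (-1707/(-3779))/8 = -1/4 + (-1707*(-1/3779))/8 = -1/4 + (1/8)*(1707/3779) = -1/4 + 1707/30232 = -5851/30232 ≈ -0.19354)
c/h = -174/(-5851/30232) = -174*(-30232/5851) = 5260368/5851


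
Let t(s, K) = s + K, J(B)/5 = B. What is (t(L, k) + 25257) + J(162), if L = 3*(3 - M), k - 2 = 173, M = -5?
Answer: 26266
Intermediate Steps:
J(B) = 5*B
k = 175 (k = 2 + 173 = 175)
L = 24 (L = 3*(3 - 1*(-5)) = 3*(3 + 5) = 3*8 = 24)
t(s, K) = K + s
(t(L, k) + 25257) + J(162) = ((175 + 24) + 25257) + 5*162 = (199 + 25257) + 810 = 25456 + 810 = 26266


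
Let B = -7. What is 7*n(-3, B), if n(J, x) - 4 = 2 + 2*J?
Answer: 0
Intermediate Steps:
n(J, x) = 6 + 2*J (n(J, x) = 4 + (2 + 2*J) = 6 + 2*J)
7*n(-3, B) = 7*(6 + 2*(-3)) = 7*(6 - 6) = 7*0 = 0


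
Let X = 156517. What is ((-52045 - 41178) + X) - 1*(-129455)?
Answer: 192749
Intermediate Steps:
((-52045 - 41178) + X) - 1*(-129455) = ((-52045 - 41178) + 156517) - 1*(-129455) = (-93223 + 156517) + 129455 = 63294 + 129455 = 192749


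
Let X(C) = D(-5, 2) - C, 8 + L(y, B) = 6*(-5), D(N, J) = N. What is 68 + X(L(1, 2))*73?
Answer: 2477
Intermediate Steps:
L(y, B) = -38 (L(y, B) = -8 + 6*(-5) = -8 - 30 = -38)
X(C) = -5 - C
68 + X(L(1, 2))*73 = 68 + (-5 - 1*(-38))*73 = 68 + (-5 + 38)*73 = 68 + 33*73 = 68 + 2409 = 2477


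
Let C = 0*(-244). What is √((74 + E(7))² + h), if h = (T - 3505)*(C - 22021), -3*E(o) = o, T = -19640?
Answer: √4587130630/3 ≈ 22576.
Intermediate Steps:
E(o) = -o/3
C = 0
h = 509676045 (h = (-19640 - 3505)*(0 - 22021) = -23145*(-22021) = 509676045)
√((74 + E(7))² + h) = √((74 - ⅓*7)² + 509676045) = √((74 - 7/3)² + 509676045) = √((215/3)² + 509676045) = √(46225/9 + 509676045) = √(4587130630/9) = √4587130630/3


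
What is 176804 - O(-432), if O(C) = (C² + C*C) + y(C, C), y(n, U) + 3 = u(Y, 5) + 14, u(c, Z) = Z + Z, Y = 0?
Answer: -196465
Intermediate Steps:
u(c, Z) = 2*Z
y(n, U) = 21 (y(n, U) = -3 + (2*5 + 14) = -3 + (10 + 14) = -3 + 24 = 21)
O(C) = 21 + 2*C² (O(C) = (C² + C*C) + 21 = (C² + C²) + 21 = 2*C² + 21 = 21 + 2*C²)
176804 - O(-432) = 176804 - (21 + 2*(-432)²) = 176804 - (21 + 2*186624) = 176804 - (21 + 373248) = 176804 - 1*373269 = 176804 - 373269 = -196465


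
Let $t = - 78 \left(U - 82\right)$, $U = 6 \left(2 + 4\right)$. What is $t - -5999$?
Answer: $9587$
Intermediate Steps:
$U = 36$ ($U = 6 \cdot 6 = 36$)
$t = 3588$ ($t = - 78 \left(36 - 82\right) = \left(-78\right) \left(-46\right) = 3588$)
$t - -5999 = 3588 - -5999 = 3588 + 5999 = 9587$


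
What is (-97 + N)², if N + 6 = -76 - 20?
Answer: 39601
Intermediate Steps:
N = -102 (N = -6 + (-76 - 20) = -6 - 96 = -102)
(-97 + N)² = (-97 - 102)² = (-199)² = 39601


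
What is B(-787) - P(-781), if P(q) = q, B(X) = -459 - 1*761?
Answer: -439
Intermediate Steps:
B(X) = -1220 (B(X) = -459 - 761 = -1220)
B(-787) - P(-781) = -1220 - 1*(-781) = -1220 + 781 = -439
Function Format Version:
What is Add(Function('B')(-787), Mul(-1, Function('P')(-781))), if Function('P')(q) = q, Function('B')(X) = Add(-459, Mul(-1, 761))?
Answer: -439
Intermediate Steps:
Function('B')(X) = -1220 (Function('B')(X) = Add(-459, -761) = -1220)
Add(Function('B')(-787), Mul(-1, Function('P')(-781))) = Add(-1220, Mul(-1, -781)) = Add(-1220, 781) = -439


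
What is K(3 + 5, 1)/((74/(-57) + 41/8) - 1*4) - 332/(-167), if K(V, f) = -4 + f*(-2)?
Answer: 483140/13193 ≈ 36.621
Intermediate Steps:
K(V, f) = -4 - 2*f
K(3 + 5, 1)/((74/(-57) + 41/8) - 1*4) - 332/(-167) = (-4 - 2*1)/((74/(-57) + 41/8) - 1*4) - 332/(-167) = (-4 - 2)/((74*(-1/57) + 41*(⅛)) - 4) - 332*(-1/167) = -6/((-74/57 + 41/8) - 4) + 332/167 = -6/(1745/456 - 4) + 332/167 = -6/(-79/456) + 332/167 = -6*(-456/79) + 332/167 = 2736/79 + 332/167 = 483140/13193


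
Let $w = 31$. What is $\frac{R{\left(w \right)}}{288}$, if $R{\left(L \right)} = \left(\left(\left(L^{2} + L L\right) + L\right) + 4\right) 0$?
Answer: $0$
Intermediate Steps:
$R{\left(L \right)} = 0$ ($R{\left(L \right)} = \left(\left(\left(L^{2} + L^{2}\right) + L\right) + 4\right) 0 = \left(\left(2 L^{2} + L\right) + 4\right) 0 = \left(\left(L + 2 L^{2}\right) + 4\right) 0 = \left(4 + L + 2 L^{2}\right) 0 = 0$)
$\frac{R{\left(w \right)}}{288} = \frac{0}{288} = 0 \cdot \frac{1}{288} = 0$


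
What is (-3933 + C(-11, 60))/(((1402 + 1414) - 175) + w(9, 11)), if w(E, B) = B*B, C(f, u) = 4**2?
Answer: -3917/2762 ≈ -1.4182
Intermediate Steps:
C(f, u) = 16
w(E, B) = B**2
(-3933 + C(-11, 60))/(((1402 + 1414) - 175) + w(9, 11)) = (-3933 + 16)/(((1402 + 1414) - 175) + 11**2) = -3917/((2816 - 175) + 121) = -3917/(2641 + 121) = -3917/2762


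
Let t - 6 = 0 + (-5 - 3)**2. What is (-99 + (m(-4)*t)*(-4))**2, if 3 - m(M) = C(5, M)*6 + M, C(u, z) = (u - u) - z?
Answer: 21724921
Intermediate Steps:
C(u, z) = -z (C(u, z) = 0 - z = -z)
t = 70 (t = 6 + (0 + (-5 - 3)**2) = 6 + (0 + (-8)**2) = 6 + (0 + 64) = 6 + 64 = 70)
m(M) = 3 + 5*M (m(M) = 3 - (-M*6 + M) = 3 - (-6*M + M) = 3 - (-5)*M = 3 + 5*M)
(-99 + (m(-4)*t)*(-4))**2 = (-99 + ((3 + 5*(-4))*70)*(-4))**2 = (-99 + ((3 - 20)*70)*(-4))**2 = (-99 - 17*70*(-4))**2 = (-99 - 1190*(-4))**2 = (-99 + 4760)**2 = 4661**2 = 21724921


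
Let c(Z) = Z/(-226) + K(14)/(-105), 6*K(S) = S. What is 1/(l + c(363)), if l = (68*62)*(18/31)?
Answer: 10170/24879599 ≈ 0.00040877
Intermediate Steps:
K(S) = S/6
c(Z) = -1/45 - Z/226 (c(Z) = Z/(-226) + ((1/6)*14)/(-105) = Z*(-1/226) + (7/3)*(-1/105) = -Z/226 - 1/45 = -1/45 - Z/226)
l = 2448 (l = 4216*(18*(1/31)) = 4216*(18/31) = 2448)
1/(l + c(363)) = 1/(2448 + (-1/45 - 1/226*363)) = 1/(2448 + (-1/45 - 363/226)) = 1/(2448 - 16561/10170) = 1/(24879599/10170) = 10170/24879599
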